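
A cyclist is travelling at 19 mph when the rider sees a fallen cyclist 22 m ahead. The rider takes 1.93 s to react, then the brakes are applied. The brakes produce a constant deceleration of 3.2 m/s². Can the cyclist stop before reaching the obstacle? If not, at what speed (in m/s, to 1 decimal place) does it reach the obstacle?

No — it strikes the obstacle at 6.0 m/s

19 mph × 0.44704 = 8.4938 m/s.
Reaction distance = 8.4938 × 1.93 = 16.393 m.
Braking distance needed to stop: v²/(2a) = 72.145 / 6.400 = 11.273 m, so total needed = 16.393 + 11.273 = 27.666 m > 22 m — it cannot stop.
Distance remaining when braking begins: 22 − 16.393 = 5.607 m.
v² = v₀² − 2a·d = 72.145 − 2 × 3.200 × 5.607 = 36.260 m²/s².
v = √36.260 = 6.022 m/s.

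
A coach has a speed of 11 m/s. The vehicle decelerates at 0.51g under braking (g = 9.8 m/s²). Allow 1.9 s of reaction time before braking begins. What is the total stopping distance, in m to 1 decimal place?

a = 0.51 × 9.8 = 4.998 m/s².
Reaction distance = v·t_r = 11.0000 × 1.9 = 20.900 m.
Braking distance = v²/(2a) = 11.0000² / (2 × 4.998) = 121.000 / 9.996 = 12.105 m.
Total = 20.900 + 12.105 = 33.005 m.

Total stopping distance ≈ 33.0 m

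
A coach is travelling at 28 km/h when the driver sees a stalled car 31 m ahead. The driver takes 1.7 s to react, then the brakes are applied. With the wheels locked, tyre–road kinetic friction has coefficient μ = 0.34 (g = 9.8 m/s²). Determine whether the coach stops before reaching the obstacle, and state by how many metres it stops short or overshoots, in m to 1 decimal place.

28 km/h ÷ 3.6 = 7.7778 m/s.
a = μg = 0.34 × 9.8 = 3.332 m/s².
Reaction distance = 7.7778 × 1.7 = 13.222 m.
Braking distance = v²/(2a) = 60.494 / 6.664 = 9.078 m.
Total stopping distance = 13.222 + 9.078 = 22.300 m, vs 31 m available — it stops with 31 − 22.300 = 8.700 m to spare.

Yes — it stops 8.7 m short of the obstacle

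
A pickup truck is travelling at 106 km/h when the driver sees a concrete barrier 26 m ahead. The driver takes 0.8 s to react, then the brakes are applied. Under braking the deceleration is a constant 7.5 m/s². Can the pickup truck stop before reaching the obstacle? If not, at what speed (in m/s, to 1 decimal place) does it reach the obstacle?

No — it strikes the obstacle at 28.8 m/s

106 km/h ÷ 3.6 = 29.4444 m/s.
Reaction distance = 29.4444 × 0.8 = 23.556 m.
Braking distance needed to stop: v²/(2a) = 866.973 / 15.000 = 57.798 m, so total needed = 23.556 + 57.798 = 81.354 m > 26 m — it cannot stop.
Distance remaining when braking begins: 26 − 23.556 = 2.444 m.
v² = v₀² − 2a·d = 866.973 − 2 × 7.500 × 2.444 = 830.313 m²/s².
v = √830.313 = 28.815 m/s.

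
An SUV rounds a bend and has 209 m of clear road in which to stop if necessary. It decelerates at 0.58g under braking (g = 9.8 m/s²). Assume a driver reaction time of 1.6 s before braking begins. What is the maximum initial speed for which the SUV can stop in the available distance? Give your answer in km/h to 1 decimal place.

Maximum speed ≈ 145.8 km/h

a = 0.58 × 9.8 = 5.684 m/s².
Stopping distance: v·t_r + v²/(2a) = 209 with t_r = 1.6 s and a = 5.684 m/s².
So v² + 18.189 v − 2375.91 = 0.
Positive root: v = −a·t_r + √((a·t_r)² + 2a·d) = −9.094 + √(82.701 + 2375.91) = 40.4904 m/s.
40.4904 m/s × 3.6 = 145.765 km/h.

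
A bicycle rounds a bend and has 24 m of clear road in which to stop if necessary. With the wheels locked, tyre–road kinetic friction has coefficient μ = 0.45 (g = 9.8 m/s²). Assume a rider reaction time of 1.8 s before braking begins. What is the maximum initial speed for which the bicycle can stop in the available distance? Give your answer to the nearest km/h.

a = μg = 0.45 × 9.8 = 4.410 m/s².
Stopping distance: v·t_r + v²/(2a) = 24 with t_r = 1.8 s and a = 4.410 m/s².
So v² + 15.876 v − 211.68 = 0.
Positive root: v = −a·t_r + √((a·t_r)² + 2a·d) = −7.938 + √(63.012 + 211.68) = 8.6358 m/s.
8.6358 m/s × 3.6 = 31.089 km/h.

Maximum speed ≈ 31 km/h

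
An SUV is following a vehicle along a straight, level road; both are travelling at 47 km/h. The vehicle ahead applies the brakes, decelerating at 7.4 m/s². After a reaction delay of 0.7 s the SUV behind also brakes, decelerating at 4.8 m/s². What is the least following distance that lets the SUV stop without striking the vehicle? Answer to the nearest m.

47 km/h ÷ 3.6 = 13.0556 m/s.
Leader travels v²/(2a_L) = 170.449 / 14.800 = 11.517 m before stopping.
Follower covers v·t_r = 13.0556 × 0.7 = 9.139 m while reacting, then v²/(2a_F) = 170.449 / 9.600 = 17.755 m while braking, for a total of 9.139 + 17.755 = 26.894 m.
Since a_F ≤ a_L and the follower starts braking later, the follower is never slower than the leader, so the closest approach is when both have stopped.
Minimum gap = 26.894 − 11.517 = 15.377 m.

Minimum gap ≈ 15 m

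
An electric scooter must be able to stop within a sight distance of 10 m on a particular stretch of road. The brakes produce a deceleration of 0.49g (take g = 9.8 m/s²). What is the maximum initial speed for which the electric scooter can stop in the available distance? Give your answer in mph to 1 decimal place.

a = 0.49 × 9.8 = 4.802 m/s².
v²/(2a) = d ⇒ v = √(2 × 4.802 × 10) = √96.04 = 9.8000 m/s.
9.8000 m/s ÷ 0.44704 = 21.922 mph.

Maximum speed ≈ 21.9 mph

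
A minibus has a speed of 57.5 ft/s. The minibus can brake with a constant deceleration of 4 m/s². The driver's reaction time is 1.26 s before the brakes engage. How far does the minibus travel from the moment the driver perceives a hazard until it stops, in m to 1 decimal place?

Total stopping distance ≈ 60.5 m

57.5 ft/s × 0.3048 = 17.5260 m/s.
Reaction distance = v·t_r = 17.5260 × 1.26 = 22.083 m.
Braking distance = v²/(2a) = 17.5260² / (2 × 4.000) = 307.161 / 8.000 = 38.395 m.
Total = 22.083 + 38.395 = 60.478 m.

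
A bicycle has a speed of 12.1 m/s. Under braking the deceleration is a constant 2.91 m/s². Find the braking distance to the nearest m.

Braking distance ≈ 25 m

Braking distance = v²/(2a) = 12.1000² / (2 × 2.910) = 146.410 / 5.820 = 25.156 m.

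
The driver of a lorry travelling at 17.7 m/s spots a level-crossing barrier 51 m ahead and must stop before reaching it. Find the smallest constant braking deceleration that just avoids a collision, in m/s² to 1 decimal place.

v² = 2a·d ⇒ a = v²/(2d) = 17.7000² / (2 × 51.000) = 313.290 / 102.000 = 3.0715 m/s².

Required deceleration ≈ 3.1 m/s²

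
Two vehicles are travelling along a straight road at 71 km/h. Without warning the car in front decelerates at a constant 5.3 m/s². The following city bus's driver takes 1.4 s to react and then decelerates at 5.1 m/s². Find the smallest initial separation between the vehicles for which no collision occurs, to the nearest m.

Minimum gap ≈ 29 m

71 km/h ÷ 3.6 = 19.7222 m/s.
Leader travels v²/(2a_L) = 388.965 / 10.600 = 36.695 m before stopping.
Follower covers v·t_r = 19.7222 × 1.4 = 27.611 m while reacting, then v²/(2a_F) = 388.965 / 10.200 = 38.134 m while braking, for a total of 27.611 + 38.134 = 65.745 m.
Since a_F ≤ a_L and the follower starts braking later, the follower is never slower than the leader, so the closest approach is when both have stopped.
Minimum gap = 65.745 − 36.695 = 29.050 m.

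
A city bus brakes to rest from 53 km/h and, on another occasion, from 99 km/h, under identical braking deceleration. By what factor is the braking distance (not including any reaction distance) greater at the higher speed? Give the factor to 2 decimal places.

Braking distance d = v²/(2a), so with a fixed, d ∝ v².
Factor = (99/53)² = 1.8679² = 3.4891.

Factor ≈ 3.49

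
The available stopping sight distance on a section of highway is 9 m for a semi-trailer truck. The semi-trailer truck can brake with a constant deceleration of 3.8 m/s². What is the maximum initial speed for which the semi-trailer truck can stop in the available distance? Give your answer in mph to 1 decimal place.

Maximum speed ≈ 18.5 mph

v²/(2a) = d ⇒ v = √(2 × 3.800 × 9) = √68.40 = 8.2704 m/s.
8.2704 m/s ÷ 0.44704 = 18.500 mph.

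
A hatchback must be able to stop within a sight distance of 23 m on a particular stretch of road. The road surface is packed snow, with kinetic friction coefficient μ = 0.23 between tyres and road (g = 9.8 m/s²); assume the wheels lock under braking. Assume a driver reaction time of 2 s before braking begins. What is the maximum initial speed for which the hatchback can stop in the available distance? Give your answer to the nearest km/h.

a = μg = 0.23 × 9.8 = 2.254 m/s².
Stopping distance: v·t_r + v²/(2a) = 23 with t_r = 2 s and a = 2.254 m/s².
So v² + 9.016 v − 103.68 = 0.
Positive root: v = −a·t_r + √((a·t_r)² + 2a·d) = −4.508 + √(20.322 + 103.68) = 6.6276 m/s.
6.6276 m/s × 3.6 = 23.859 km/h.

Maximum speed ≈ 24 km/h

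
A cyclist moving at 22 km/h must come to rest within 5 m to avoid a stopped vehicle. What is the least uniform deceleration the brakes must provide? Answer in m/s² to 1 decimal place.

22 km/h ÷ 3.6 = 6.1111 m/s.
v² = 2a·d ⇒ a = v²/(2d) = 6.1111² / (2 × 5.000) = 37.346 / 10.000 = 3.7346 m/s².

Required deceleration ≈ 3.7 m/s²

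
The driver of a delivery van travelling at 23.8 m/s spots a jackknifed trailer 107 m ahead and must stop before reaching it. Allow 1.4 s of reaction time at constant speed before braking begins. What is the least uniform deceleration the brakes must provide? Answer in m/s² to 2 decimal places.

Distance covered during reaction = 23.8000 × 1.4 = 33.320 m.
Distance available for braking: 107 − 33.320 = 73.680 m.
v² = 2a·d ⇒ a = v²/(2d) = 23.8000² / (2 × 73.680) = 566.440 / 147.360 = 3.8439 m/s².

Required deceleration ≈ 3.84 m/s²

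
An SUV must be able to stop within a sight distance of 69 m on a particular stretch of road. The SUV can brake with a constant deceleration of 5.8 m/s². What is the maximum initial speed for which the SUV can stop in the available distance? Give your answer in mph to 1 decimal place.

Maximum speed ≈ 63.3 mph

v²/(2a) = d ⇒ v = √(2 × 5.800 × 69) = √800.40 = 28.2913 m/s.
28.2913 m/s ÷ 0.44704 = 63.286 mph.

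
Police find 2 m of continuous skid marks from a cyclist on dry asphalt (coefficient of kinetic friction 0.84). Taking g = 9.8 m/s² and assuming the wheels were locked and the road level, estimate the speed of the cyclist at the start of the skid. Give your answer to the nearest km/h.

Deceleration a = μg = 0.84 × 9.8 = 8.232 m/s².
v = √(2a·d) = √(2 × 8.232 × 2) = √32.928 = 5.7383 m/s.
= 5.7383 × 3.6 = 20.658 km/h.

Initial speed ≈ 21 km/h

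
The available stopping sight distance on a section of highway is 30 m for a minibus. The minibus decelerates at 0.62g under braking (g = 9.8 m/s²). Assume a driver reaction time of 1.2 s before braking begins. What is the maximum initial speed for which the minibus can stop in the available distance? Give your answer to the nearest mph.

Maximum speed ≈ 29 mph

a = 0.62 × 9.8 = 6.076 m/s².
Stopping distance: v·t_r + v²/(2a) = 30 with t_r = 1.2 s and a = 6.076 m/s².
So v² + 14.582 v − 364.56 = 0.
Positive root: v = −a·t_r + √((a·t_r)² + 2a·d) = −7.291 + √(53.159 + 364.56) = 13.1472 m/s.
13.1472 m/s ÷ 0.44704 = 29.409 mph.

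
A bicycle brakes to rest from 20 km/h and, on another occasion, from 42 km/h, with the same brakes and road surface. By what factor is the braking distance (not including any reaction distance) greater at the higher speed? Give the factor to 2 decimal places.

Factor ≈ 4.41

Braking distance d = v²/(2a), so with a fixed, d ∝ v².
Factor = (42/20)² = 2.1000² = 4.4100.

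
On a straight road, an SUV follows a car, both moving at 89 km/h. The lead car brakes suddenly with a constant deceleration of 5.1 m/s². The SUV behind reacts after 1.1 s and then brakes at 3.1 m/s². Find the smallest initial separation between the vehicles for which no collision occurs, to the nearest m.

89 km/h ÷ 3.6 = 24.7222 m/s.
Leader travels v²/(2a_L) = 611.187 / 10.200 = 59.920 m before stopping.
Follower covers v·t_r = 24.7222 × 1.1 = 27.194 m while reacting, then v²/(2a_F) = 611.187 / 6.200 = 98.579 m while braking, for a total of 27.194 + 98.579 = 125.773 m.
Since a_F ≤ a_L and the follower starts braking later, the follower is never slower than the leader, so the closest approach is when both have stopped.
Minimum gap = 125.773 − 59.920 = 65.853 m.

Minimum gap ≈ 66 m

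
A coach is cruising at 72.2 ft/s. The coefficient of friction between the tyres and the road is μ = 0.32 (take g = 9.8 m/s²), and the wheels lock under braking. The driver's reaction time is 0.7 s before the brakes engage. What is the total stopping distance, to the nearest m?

72.2 ft/s × 0.3048 = 22.0066 m/s.
a = μg = 0.32 × 9.8 = 3.136 m/s².
Reaction distance = v·t_r = 22.0066 × 0.7 = 15.405 m.
Braking distance = v²/(2a) = 22.0066² / (2 × 3.136) = 484.290 / 6.272 = 77.215 m.
Total = 15.405 + 77.215 = 92.620 m.

Total stopping distance ≈ 93 m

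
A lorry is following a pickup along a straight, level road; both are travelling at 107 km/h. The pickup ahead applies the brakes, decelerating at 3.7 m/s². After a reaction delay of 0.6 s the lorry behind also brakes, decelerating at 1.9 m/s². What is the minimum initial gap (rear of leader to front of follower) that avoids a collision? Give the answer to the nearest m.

107 km/h ÷ 3.6 = 29.7222 m/s.
Leader travels v²/(2a_L) = 883.409 / 7.400 = 119.380 m before stopping.
Follower covers v·t_r = 29.7222 × 0.6 = 17.833 m while reacting, then v²/(2a_F) = 883.409 / 3.800 = 232.476 m while braking, for a total of 17.833 + 232.476 = 250.309 m.
Since a_F ≤ a_L and the follower starts braking later, the follower is never slower than the leader, so the closest approach is when both have stopped.
Minimum gap = 250.309 − 119.380 = 130.929 m.

Minimum gap ≈ 131 m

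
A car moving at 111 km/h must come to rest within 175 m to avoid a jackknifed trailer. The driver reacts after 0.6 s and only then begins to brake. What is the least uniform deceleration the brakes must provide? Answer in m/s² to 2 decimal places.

111 km/h ÷ 3.6 = 30.8333 m/s.
Distance covered during reaction = 30.8333 × 0.6 = 18.500 m.
Distance available for braking: 175 − 18.500 = 156.500 m.
v² = 2a·d ⇒ a = v²/(2d) = 30.8333² / (2 × 156.500) = 950.692 / 313.000 = 3.0374 m/s².

Required deceleration ≈ 3.04 m/s²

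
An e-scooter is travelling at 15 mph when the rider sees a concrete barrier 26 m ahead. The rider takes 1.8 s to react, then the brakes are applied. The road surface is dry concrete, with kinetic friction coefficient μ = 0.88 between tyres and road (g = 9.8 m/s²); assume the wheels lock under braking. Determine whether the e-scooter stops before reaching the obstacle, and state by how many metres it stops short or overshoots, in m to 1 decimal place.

15 mph × 0.44704 = 6.7056 m/s.
a = μg = 0.88 × 9.8 = 8.624 m/s².
Reaction distance = 6.7056 × 1.8 = 12.070 m.
Braking distance = v²/(2a) = 44.965 / 17.248 = 2.607 m.
Total stopping distance = 12.070 + 2.607 = 14.677 m, vs 26 m available — it stops with 26 − 14.677 = 11.323 m to spare.

Yes — it stops 11.3 m short of the obstacle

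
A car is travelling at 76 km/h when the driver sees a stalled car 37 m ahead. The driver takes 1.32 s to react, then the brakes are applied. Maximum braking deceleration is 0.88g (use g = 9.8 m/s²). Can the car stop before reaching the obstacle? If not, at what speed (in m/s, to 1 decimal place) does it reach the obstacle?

76 km/h ÷ 3.6 = 21.1111 m/s.
a = 0.88 × 9.8 = 8.624 m/s².
Reaction distance = 21.1111 × 1.32 = 27.867 m.
Braking distance needed to stop: v²/(2a) = 445.679 / 17.248 = 25.839 m, so total needed = 27.867 + 25.839 = 53.706 m > 37 m — it cannot stop.
Distance remaining when braking begins: 37 − 27.867 = 9.133 m.
v² = v₀² − 2a·d = 445.679 − 2 × 8.624 × 9.133 = 288.153 m²/s².
v = √288.153 = 16.975 m/s.

No — it strikes the obstacle at 17.0 m/s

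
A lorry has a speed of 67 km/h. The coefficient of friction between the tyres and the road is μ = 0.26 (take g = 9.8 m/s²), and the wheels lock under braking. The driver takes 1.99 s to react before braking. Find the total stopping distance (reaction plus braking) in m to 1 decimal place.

Total stopping distance ≈ 105.0 m

67 km/h ÷ 3.6 = 18.6111 m/s.
a = μg = 0.26 × 9.8 = 2.548 m/s².
Reaction distance = v·t_r = 18.6111 × 1.99 = 37.036 m.
Braking distance = v²/(2a) = 18.6111² / (2 × 2.548) = 346.373 / 5.096 = 67.970 m.
Total = 37.036 + 67.970 = 105.006 m.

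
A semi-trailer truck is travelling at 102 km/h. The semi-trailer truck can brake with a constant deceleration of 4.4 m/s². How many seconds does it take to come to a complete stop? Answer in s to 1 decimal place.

Braking time ≈ 6.4 s

102 km/h ÷ 3.6 = 28.3333 m/s.
Braking time = v/a = 28.3333 / 4.400 = 6.439 s.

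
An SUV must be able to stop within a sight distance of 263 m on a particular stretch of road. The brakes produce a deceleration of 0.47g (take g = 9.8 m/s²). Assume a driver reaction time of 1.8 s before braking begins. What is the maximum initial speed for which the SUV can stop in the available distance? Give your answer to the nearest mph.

a = 0.47 × 9.8 = 4.606 m/s².
Stopping distance: v·t_r + v²/(2a) = 263 with t_r = 1.8 s and a = 4.606 m/s².
So v² + 16.582 v − 2422.76 = 0.
Positive root: v = −a·t_r + √((a·t_r)² + 2a·d) = −8.291 + √(68.741 + 2422.76) = 41.6239 m/s.
41.6239 m/s ÷ 0.44704 = 93.110 mph.

Maximum speed ≈ 93 mph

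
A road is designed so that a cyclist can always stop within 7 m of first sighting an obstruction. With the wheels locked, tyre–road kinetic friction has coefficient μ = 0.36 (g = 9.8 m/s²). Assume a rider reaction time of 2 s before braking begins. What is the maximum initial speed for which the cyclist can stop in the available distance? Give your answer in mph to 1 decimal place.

Maximum speed ≈ 6.5 mph

a = μg = 0.36 × 9.8 = 3.528 m/s².
Stopping distance: v·t_r + v²/(2a) = 7 with t_r = 2 s and a = 3.528 m/s².
So v² + 14.112 v − 49.39 = 0.
Positive root: v = −a·t_r + √((a·t_r)² + 2a·d) = −7.056 + √(49.787 + 49.39) = 2.9028 m/s.
2.9028 m/s ÷ 0.44704 = 6.493 mph.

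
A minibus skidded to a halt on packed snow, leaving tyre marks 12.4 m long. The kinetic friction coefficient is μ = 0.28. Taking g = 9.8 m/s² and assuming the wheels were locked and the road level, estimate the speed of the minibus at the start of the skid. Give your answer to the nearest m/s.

Initial speed ≈ 8 m/s

Deceleration a = μg = 0.28 × 9.8 = 2.744 m/s².
v = √(2a·d) = √(2 × 2.744 × 12.4) = √68.051 = 8.2493 m/s.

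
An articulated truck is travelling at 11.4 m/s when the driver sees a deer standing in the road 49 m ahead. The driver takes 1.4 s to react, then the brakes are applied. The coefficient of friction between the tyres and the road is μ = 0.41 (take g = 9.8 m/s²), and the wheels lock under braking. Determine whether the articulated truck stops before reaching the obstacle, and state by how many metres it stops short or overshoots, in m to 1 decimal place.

Yes — it stops 16.9 m short of the obstacle

a = μg = 0.41 × 9.8 = 4.018 m/s².
Reaction distance = 11.4000 × 1.4 = 15.960 m.
Braking distance = v²/(2a) = 129.960 / 8.036 = 16.172 m.
Total stopping distance = 15.960 + 16.172 = 32.132 m, vs 49 m available — it stops with 49 − 32.132 = 16.868 m to spare.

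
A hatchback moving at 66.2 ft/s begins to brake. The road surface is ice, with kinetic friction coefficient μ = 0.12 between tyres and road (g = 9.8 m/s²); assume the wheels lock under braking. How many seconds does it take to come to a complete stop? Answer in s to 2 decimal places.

Braking time ≈ 17.16 s

66.2 ft/s × 0.3048 = 20.1778 m/s.
a = μg = 0.12 × 9.8 = 1.176 m/s².
Braking time = v/a = 20.1778 / 1.176 = 17.158 s.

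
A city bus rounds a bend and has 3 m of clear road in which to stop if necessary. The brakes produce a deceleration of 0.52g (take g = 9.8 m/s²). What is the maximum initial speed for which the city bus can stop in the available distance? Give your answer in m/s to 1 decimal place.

a = 0.52 × 9.8 = 5.096 m/s².
v²/(2a) = d ⇒ v = √(2 × 5.096 × 3) = √30.58 = 5.5299 m/s.

Maximum speed ≈ 5.5 m/s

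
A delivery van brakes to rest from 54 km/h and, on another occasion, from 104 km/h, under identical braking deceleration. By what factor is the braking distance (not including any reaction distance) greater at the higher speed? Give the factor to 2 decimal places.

Factor ≈ 3.71

Braking distance d = v²/(2a), so with a fixed, d ∝ v².
Factor = (104/54)² = 1.9259² = 3.7091.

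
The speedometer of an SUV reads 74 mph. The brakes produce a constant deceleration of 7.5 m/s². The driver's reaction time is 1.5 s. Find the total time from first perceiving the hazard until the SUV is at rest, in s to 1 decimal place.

74 mph × 0.44704 = 33.0810 m/s.
Braking time = v/a = 33.0810 / 7.500 = 4.411 s.
Total = 1.5 + 4.411 = 5.911 s.

Total time ≈ 5.9 s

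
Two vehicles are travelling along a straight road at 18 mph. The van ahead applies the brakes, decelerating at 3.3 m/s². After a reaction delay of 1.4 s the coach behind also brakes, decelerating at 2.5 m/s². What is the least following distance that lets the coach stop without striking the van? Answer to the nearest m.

Minimum gap ≈ 14 m

18 mph × 0.44704 = 8.0467 m/s.
Leader travels v²/(2a_L) = 64.749 / 6.600 = 9.810 m before stopping.
Follower covers v·t_r = 8.0467 × 1.4 = 11.265 m while reacting, then v²/(2a_F) = 64.749 / 5.000 = 12.950 m while braking, for a total of 11.265 + 12.950 = 24.215 m.
Since a_F ≤ a_L and the follower starts braking later, the follower is never slower than the leader, so the closest approach is when both have stopped.
Minimum gap = 24.215 − 9.810 = 14.405 m.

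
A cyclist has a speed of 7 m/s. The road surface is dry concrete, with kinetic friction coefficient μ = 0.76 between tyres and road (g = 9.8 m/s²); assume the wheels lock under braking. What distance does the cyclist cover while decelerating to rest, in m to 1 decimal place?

Braking distance ≈ 3.3 m

a = μg = 0.76 × 9.8 = 7.448 m/s².
Braking distance = v²/(2a) = 7.0000² / (2 × 7.448) = 49.000 / 14.896 = 3.289 m.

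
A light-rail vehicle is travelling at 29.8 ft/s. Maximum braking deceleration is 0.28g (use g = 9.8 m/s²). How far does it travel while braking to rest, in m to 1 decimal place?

Braking distance ≈ 15.0 m

29.8 ft/s × 0.3048 = 9.0830 m/s.
a = 0.28 × 9.8 = 2.744 m/s².
Braking distance = v²/(2a) = 9.0830² / (2 × 2.744) = 82.501 / 5.488 = 15.033 m.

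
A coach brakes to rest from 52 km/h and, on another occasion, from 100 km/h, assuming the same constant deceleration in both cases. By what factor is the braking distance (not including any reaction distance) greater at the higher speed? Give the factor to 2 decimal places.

Factor ≈ 3.70

Braking distance d = v²/(2a), so with a fixed, d ∝ v².
Factor = (100/52)² = 1.9231² = 3.6983.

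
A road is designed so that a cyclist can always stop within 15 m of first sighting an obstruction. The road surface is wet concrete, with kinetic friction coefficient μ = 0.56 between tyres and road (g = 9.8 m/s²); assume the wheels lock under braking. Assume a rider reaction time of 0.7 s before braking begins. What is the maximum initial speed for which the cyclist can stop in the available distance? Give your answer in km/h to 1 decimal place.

a = μg = 0.56 × 9.8 = 5.488 m/s².
Stopping distance: v·t_r + v²/(2a) = 15 with t_r = 0.7 s and a = 5.488 m/s².
So v² + 7.683 v − 164.64 = 0.
Positive root: v = −a·t_r + √((a·t_r)² + 2a·d) = −3.842 + √(14.761 + 164.64) = 9.5521 m/s.
9.5521 m/s × 3.6 = 34.388 km/h.

Maximum speed ≈ 34.4 km/h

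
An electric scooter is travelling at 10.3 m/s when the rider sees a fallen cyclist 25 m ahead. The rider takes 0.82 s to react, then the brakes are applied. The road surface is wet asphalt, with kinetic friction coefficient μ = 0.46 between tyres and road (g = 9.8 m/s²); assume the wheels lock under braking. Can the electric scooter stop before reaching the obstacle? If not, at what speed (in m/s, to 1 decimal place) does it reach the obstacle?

a = μg = 0.46 × 9.8 = 4.508 m/s².
Reaction distance = 10.3000 × 0.82 = 8.446 m.
Braking distance = v²/(2a) = 106.090 / 9.016 = 11.767 m.
Total stopping distance = 8.446 + 11.767 = 20.213 m, vs 25 m available — it stops with 25 − 20.213 = 4.787 m to spare.

Yes — it stops about 4.8 m short of the obstacle, so it never reaches it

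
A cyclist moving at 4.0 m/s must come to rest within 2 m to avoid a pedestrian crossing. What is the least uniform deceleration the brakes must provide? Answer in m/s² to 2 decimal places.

Required deceleration ≈ 4.00 m/s²

v² = 2a·d ⇒ a = v²/(2d) = 4.0000² / (2 × 2.000) = 16.000 / 4.000 = 4.0000 m/s².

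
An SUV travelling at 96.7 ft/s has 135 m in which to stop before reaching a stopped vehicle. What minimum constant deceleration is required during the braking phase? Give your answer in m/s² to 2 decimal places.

Required deceleration ≈ 3.22 m/s²

96.7 ft/s × 0.3048 = 29.4742 m/s.
v² = 2a·d ⇒ a = v²/(2d) = 29.4742² / (2 × 135.000) = 868.728 / 270.000 = 3.2175 m/s².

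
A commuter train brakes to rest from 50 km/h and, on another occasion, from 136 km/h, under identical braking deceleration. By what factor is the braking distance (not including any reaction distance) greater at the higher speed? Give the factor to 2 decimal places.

Braking distance d = v²/(2a), so with a fixed, d ∝ v².
Factor = (136/50)² = 2.7200² = 7.3984.

Factor ≈ 7.40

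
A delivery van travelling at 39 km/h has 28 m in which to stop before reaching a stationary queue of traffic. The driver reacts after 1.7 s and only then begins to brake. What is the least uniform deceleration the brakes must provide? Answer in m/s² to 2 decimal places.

Required deceleration ≈ 6.12 m/s²

39 km/h ÷ 3.6 = 10.8333 m/s.
Distance covered during reaction = 10.8333 × 1.7 = 18.417 m.
Distance available for braking: 28 − 18.417 = 9.583 m.
v² = 2a·d ⇒ a = v²/(2d) = 10.8333² / (2 × 9.583) = 117.360 / 19.166 = 6.1233 m/s².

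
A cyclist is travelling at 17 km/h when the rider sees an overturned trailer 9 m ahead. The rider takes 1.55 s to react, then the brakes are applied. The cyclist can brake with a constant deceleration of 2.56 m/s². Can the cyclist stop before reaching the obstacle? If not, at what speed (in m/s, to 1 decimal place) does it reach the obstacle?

17 km/h ÷ 3.6 = 4.7222 m/s.
Reaction distance = 4.7222 × 1.55 = 7.319 m.
Braking distance needed to stop: v²/(2a) = 22.299 / 5.120 = 4.355 m, so total needed = 7.319 + 4.355 = 11.674 m > 9 m — it cannot stop.
Distance remaining when braking begins: 9 − 7.319 = 1.681 m.
v² = v₀² − 2a·d = 22.299 − 2 × 2.560 × 1.681 = 13.692 m²/s².
v = √13.692 = 3.700 m/s.

No — it strikes the obstacle at 3.7 m/s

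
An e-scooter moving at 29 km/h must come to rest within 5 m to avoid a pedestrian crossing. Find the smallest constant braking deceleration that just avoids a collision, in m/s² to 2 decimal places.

Required deceleration ≈ 6.49 m/s²

29 km/h ÷ 3.6 = 8.0556 m/s.
v² = 2a·d ⇒ a = v²/(2d) = 8.0556² / (2 × 5.000) = 64.893 / 10.000 = 6.4893 m/s².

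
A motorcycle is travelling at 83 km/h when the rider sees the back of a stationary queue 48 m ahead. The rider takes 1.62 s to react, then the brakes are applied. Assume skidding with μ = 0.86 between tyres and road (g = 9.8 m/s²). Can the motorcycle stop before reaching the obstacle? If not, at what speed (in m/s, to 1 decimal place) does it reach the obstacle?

No — it strikes the obstacle at 18.8 m/s

83 km/h ÷ 3.6 = 23.0556 m/s.
a = μg = 0.86 × 9.8 = 8.428 m/s².
Reaction distance = 23.0556 × 1.62 = 37.350 m.
Braking distance needed to stop: v²/(2a) = 531.561 / 16.856 = 31.535 m, so total needed = 37.350 + 31.535 = 68.885 m > 48 m — it cannot stop.
Distance remaining when braking begins: 48 − 37.350 = 10.650 m.
v² = v₀² − 2a·d = 531.561 − 2 × 8.428 × 10.650 = 352.045 m²/s².
v = √352.045 = 18.763 m/s.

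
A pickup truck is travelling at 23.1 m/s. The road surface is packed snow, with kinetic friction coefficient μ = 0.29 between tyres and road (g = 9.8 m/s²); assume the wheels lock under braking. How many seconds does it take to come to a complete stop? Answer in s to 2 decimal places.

Braking time ≈ 8.13 s

a = μg = 0.29 × 9.8 = 2.842 m/s².
Braking time = v/a = 23.1000 / 2.842 = 8.128 s.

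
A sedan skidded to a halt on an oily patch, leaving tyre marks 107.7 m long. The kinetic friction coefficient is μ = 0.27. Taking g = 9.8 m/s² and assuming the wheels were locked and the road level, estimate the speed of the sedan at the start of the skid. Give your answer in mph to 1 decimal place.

Deceleration a = μg = 0.27 × 9.8 = 2.646 m/s².
v = √(2a·d) = √(2 × 2.646 × 107.7) = √569.948 = 23.8736 m/s.
= 23.8736 ÷ 0.44704 = 53.404 mph.

Initial speed ≈ 53.4 mph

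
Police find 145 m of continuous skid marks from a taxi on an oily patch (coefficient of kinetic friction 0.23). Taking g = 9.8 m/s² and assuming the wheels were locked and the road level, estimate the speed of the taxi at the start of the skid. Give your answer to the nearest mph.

Initial speed ≈ 57 mph

Deceleration a = μg = 0.23 × 9.8 = 2.254 m/s².
v = √(2a·d) = √(2 × 2.254 × 145) = √653.660 = 25.5668 m/s.
= 25.5668 ÷ 0.44704 = 57.191 mph.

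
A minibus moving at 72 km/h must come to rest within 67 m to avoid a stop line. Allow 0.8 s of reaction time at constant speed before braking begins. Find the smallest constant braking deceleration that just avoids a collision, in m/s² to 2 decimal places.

Required deceleration ≈ 3.92 m/s²

72 km/h ÷ 3.6 = 20.0000 m/s.
Distance covered during reaction = 20.0000 × 0.8 = 16.000 m.
Distance available for braking: 67 − 16.000 = 51.000 m.
v² = 2a·d ⇒ a = v²/(2d) = 20.0000² / (2 × 51.000) = 400.000 / 102.000 = 3.9216 m/s².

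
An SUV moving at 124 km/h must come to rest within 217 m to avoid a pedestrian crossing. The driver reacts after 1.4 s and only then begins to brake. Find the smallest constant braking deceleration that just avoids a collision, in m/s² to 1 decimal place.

Required deceleration ≈ 3.5 m/s²

124 km/h ÷ 3.6 = 34.4444 m/s.
Distance covered during reaction = 34.4444 × 1.4 = 48.222 m.
Distance available for braking: 217 − 48.222 = 168.778 m.
v² = 2a·d ⇒ a = v²/(2d) = 34.4444² / (2 × 168.778) = 1186.417 / 337.556 = 3.5147 m/s².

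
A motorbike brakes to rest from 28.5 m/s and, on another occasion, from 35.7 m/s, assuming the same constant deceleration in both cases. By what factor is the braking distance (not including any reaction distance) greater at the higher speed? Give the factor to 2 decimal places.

Factor ≈ 1.57

Braking distance d = v²/(2a), so with a fixed, d ∝ v².
Factor = (35.7/28.5)² = 1.2526² = 1.5690.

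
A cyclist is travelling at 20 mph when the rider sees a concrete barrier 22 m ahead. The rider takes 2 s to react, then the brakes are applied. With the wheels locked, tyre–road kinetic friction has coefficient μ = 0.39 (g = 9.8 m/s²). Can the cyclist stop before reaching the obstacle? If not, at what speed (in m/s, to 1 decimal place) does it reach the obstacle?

20 mph × 0.44704 = 8.9408 m/s.
a = μg = 0.39 × 9.8 = 3.822 m/s².
Reaction distance = 8.9408 × 2 = 17.882 m.
Braking distance needed to stop: v²/(2a) = 79.938 / 7.644 = 10.458 m, so total needed = 17.882 + 10.458 = 28.340 m > 22 m — it cannot stop.
Distance remaining when braking begins: 22 − 17.882 = 4.118 m.
v² = v₀² − 2a·d = 79.938 − 2 × 3.822 × 4.118 = 48.460 m²/s².
v = √48.460 = 6.961 m/s.

No — it strikes the obstacle at 7.0 m/s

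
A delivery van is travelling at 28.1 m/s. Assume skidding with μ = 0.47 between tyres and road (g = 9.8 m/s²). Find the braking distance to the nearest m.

Braking distance ≈ 86 m

a = μg = 0.47 × 9.8 = 4.606 m/s².
Braking distance = v²/(2a) = 28.1000² / (2 × 4.606) = 789.610 / 9.212 = 85.715 m.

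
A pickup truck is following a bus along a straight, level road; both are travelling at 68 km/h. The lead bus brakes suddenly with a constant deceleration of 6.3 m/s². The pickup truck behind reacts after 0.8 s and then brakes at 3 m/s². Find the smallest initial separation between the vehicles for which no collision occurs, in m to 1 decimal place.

Minimum gap ≈ 46.3 m

68 km/h ÷ 3.6 = 18.8889 m/s.
Leader travels v²/(2a_L) = 356.791 / 12.600 = 28.317 m before stopping.
Follower covers v·t_r = 18.8889 × 0.8 = 15.111 m while reacting, then v²/(2a_F) = 356.791 / 6.000 = 59.465 m while braking, for a total of 15.111 + 59.465 = 74.576 m.
Since a_F ≤ a_L and the follower starts braking later, the follower is never slower than the leader, so the closest approach is when both have stopped.
Minimum gap = 74.576 − 28.317 = 46.259 m.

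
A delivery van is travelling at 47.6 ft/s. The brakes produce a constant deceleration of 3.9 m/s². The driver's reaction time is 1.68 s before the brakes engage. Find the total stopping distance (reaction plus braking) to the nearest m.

47.6 ft/s × 0.3048 = 14.5085 m/s.
Reaction distance = v·t_r = 14.5085 × 1.68 = 24.374 m.
Braking distance = v²/(2a) = 14.5085² / (2 × 3.900) = 210.497 / 7.800 = 26.987 m.
Total = 24.374 + 26.987 = 51.361 m.

Total stopping distance ≈ 51 m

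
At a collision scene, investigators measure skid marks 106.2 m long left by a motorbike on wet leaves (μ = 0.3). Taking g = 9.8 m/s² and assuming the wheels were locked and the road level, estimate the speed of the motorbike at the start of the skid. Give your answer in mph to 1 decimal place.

Initial speed ≈ 55.9 mph

Deceleration a = μg = 0.3 × 9.8 = 2.940 m/s².
v = √(2a·d) = √(2 × 2.940 × 106.2) = √624.456 = 24.9891 m/s.
= 24.9891 ÷ 0.44704 = 55.899 mph.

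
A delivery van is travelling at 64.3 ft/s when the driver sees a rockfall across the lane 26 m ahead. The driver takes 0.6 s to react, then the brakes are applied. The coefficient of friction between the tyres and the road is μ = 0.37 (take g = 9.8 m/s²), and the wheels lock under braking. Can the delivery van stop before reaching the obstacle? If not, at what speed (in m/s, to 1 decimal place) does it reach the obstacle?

No — it strikes the obstacle at 16.8 m/s

64.3 ft/s × 0.3048 = 19.5986 m/s.
a = μg = 0.37 × 9.8 = 3.626 m/s².
Reaction distance = 19.5986 × 0.6 = 11.759 m.
Braking distance needed to stop: v²/(2a) = 384.105 / 7.252 = 52.965 m, so total needed = 11.759 + 52.965 = 64.724 m > 26 m — it cannot stop.
Distance remaining when braking begins: 26 − 11.759 = 14.241 m.
v² = v₀² − 2a·d = 384.105 − 2 × 3.626 × 14.241 = 280.829 m²/s².
v = √280.829 = 16.758 m/s.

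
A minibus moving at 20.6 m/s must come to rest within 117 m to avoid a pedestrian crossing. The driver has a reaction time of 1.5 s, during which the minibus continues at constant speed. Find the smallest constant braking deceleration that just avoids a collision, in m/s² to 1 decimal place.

Required deceleration ≈ 2.5 m/s²

Distance covered during reaction = 20.6000 × 1.5 = 30.900 m.
Distance available for braking: 117 − 30.900 = 86.100 m.
v² = 2a·d ⇒ a = v²/(2d) = 20.6000² / (2 × 86.100) = 424.360 / 172.200 = 2.4643 m/s².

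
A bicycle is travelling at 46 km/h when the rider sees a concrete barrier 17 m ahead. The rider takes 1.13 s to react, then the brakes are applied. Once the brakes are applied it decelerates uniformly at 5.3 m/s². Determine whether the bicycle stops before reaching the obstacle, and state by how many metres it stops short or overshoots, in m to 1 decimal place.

No — it overshoots by 12.8 m

46 km/h ÷ 3.6 = 12.7778 m/s.
Reaction distance = 12.7778 × 1.13 = 14.439 m.
Braking distance = v²/(2a) = 163.272 / 10.600 = 15.403 m.
Total stopping distance = 14.439 + 15.403 = 29.842 m, vs 17 m available — it cannot stop in time and overshoots by 29.842 − 17 = 12.842 m.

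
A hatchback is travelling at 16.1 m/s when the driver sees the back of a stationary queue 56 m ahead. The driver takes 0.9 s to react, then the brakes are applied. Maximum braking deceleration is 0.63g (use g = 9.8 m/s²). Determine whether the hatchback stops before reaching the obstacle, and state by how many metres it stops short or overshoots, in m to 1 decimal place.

a = 0.63 × 9.8 = 6.174 m/s².
Reaction distance = 16.1000 × 0.9 = 14.490 m.
Braking distance = v²/(2a) = 259.210 / 12.348 = 20.992 m.
Total stopping distance = 14.490 + 20.992 = 35.482 m, vs 56 m available — it stops with 56 − 35.482 = 20.518 m to spare.

Yes — it stops 20.5 m short of the obstacle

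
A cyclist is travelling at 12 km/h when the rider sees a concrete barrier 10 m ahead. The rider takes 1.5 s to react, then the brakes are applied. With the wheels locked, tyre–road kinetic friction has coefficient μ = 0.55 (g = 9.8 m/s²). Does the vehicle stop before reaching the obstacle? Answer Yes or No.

12 km/h ÷ 3.6 = 3.3333 m/s.
a = μg = 0.55 × 9.8 = 5.390 m/s².
Reaction distance = 3.3333 × 1.5 = 5.000 m.
Braking distance = v²/(2a) = 11.111 / 10.780 = 1.031 m.
Total stopping distance = 5.000 + 1.031 = 6.031 m, vs 10 m available — it stops with 10 − 6.031 = 3.969 m to spare.

Yes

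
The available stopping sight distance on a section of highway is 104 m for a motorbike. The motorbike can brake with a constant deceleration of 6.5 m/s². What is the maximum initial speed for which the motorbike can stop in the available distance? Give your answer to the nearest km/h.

v²/(2a) = d ⇒ v = √(2 × 6.500 × 104) = √1352.00 = 36.7696 m/s.
36.7696 m/s × 3.6 = 132.371 km/h.

Maximum speed ≈ 132 km/h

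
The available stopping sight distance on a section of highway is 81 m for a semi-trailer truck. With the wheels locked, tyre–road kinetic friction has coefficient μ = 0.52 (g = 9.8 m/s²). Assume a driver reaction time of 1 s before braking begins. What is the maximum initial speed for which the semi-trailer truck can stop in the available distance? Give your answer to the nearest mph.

Maximum speed ≈ 54 mph

a = μg = 0.52 × 9.8 = 5.096 m/s².
Stopping distance: v·t_r + v²/(2a) = 81 with t_r = 1 s and a = 5.096 m/s².
So v² + 10.192 v − 825.55 = 0.
Positive root: v = −a·t_r + √((a·t_r)² + 2a·d) = −5.096 + √(25.969 + 825.55) = 24.0848 m/s.
24.0848 m/s ÷ 0.44704 = 53.876 mph.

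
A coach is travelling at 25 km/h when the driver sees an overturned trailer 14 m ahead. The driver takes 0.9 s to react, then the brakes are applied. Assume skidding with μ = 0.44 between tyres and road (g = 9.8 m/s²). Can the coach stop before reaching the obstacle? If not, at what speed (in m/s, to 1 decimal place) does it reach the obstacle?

25 km/h ÷ 3.6 = 6.9444 m/s.
a = μg = 0.44 × 9.8 = 4.312 m/s².
Reaction distance = 6.9444 × 0.9 = 6.250 m.
Braking distance = v²/(2a) = 48.225 / 8.624 = 5.592 m.
Total stopping distance = 6.250 + 5.592 = 11.842 m, vs 14 m available — it stops with 14 − 11.842 = 2.158 m to spare.

Yes — it stops about 2.2 m short of the obstacle, so it never reaches it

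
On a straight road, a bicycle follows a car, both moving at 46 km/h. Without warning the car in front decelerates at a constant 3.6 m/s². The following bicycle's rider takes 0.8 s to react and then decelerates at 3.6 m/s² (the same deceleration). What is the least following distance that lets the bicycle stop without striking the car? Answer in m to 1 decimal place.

46 km/h ÷ 3.6 = 12.7778 m/s.
Leader travels v²/(2a_L) = 163.272 / 7.200 = 22.677 m before stopping.
Follower covers v·t_r = 12.7778 × 0.8 = 10.222 m while reacting, then v²/(2a_F) = 163.272 / 7.200 = 22.677 m while braking, for a total of 10.222 + 22.677 = 32.899 m.
Since a_F ≤ a_L and the follower starts braking later, the follower is never slower than the leader, so the closest approach is when both have stopped.
Minimum gap = 32.899 − 22.677 = 10.222 m.

Minimum gap ≈ 10.2 m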